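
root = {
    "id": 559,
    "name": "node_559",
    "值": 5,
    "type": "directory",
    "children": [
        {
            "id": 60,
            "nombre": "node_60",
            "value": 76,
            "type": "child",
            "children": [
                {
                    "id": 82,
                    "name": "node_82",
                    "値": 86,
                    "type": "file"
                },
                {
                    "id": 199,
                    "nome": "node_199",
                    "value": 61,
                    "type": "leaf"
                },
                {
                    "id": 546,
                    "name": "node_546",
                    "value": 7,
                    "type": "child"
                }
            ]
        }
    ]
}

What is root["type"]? "directory"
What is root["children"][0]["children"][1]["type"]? "leaf"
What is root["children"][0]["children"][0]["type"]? "file"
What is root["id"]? 559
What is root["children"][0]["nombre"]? "node_60"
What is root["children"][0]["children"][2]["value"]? 7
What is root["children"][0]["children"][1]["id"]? 199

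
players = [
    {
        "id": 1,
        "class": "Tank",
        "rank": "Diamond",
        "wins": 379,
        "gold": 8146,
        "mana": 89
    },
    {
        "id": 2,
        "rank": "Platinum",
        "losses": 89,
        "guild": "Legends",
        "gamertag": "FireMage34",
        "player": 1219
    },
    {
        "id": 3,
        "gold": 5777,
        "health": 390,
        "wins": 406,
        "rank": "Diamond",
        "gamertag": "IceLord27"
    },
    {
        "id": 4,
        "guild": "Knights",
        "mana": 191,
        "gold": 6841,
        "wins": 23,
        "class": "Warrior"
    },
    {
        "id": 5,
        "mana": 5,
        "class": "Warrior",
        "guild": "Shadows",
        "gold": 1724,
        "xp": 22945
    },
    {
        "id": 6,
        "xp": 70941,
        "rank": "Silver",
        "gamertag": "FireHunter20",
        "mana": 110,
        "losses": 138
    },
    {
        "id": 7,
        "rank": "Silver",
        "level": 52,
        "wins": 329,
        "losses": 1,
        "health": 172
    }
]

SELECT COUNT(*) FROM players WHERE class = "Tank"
1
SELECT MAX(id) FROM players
7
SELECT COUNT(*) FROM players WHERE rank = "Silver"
2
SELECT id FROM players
[1, 2, 3, 4, 5, 6, 7]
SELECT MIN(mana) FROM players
5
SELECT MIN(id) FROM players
1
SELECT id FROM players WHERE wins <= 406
[1, 3, 4, 7]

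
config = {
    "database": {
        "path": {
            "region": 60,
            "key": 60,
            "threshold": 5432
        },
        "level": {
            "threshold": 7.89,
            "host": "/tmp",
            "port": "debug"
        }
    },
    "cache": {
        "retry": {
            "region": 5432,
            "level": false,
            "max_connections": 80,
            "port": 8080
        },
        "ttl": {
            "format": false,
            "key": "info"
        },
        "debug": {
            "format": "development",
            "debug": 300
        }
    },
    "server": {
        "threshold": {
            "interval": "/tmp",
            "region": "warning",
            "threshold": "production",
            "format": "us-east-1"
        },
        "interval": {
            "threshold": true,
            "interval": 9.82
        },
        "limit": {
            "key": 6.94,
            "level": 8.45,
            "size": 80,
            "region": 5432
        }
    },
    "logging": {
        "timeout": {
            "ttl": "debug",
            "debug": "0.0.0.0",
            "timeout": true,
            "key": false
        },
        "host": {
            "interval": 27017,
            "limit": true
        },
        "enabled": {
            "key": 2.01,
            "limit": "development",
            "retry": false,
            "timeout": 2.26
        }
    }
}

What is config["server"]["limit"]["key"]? 6.94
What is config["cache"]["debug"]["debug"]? 300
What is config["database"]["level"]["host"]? "/tmp"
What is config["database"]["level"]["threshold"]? 7.89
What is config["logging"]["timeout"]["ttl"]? "debug"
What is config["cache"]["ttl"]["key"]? "info"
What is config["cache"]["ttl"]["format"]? False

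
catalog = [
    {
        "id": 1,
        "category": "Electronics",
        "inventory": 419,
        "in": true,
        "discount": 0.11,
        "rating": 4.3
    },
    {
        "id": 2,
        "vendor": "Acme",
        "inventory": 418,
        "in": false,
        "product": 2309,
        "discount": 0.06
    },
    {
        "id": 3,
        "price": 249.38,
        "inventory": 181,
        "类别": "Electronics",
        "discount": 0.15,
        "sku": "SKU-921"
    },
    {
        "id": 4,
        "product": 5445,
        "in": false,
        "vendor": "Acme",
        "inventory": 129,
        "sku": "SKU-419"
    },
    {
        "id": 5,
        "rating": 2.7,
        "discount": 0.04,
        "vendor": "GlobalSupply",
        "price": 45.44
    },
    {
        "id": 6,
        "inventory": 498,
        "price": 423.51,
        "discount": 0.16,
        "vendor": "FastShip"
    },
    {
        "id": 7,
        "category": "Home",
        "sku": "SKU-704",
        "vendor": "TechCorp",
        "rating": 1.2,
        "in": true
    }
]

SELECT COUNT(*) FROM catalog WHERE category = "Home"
1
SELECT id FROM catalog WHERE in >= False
[1, 2, 4, 7]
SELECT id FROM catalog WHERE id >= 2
[2, 3, 4, 5, 6, 7]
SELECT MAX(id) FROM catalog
7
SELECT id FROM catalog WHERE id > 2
[3, 4, 5, 6, 7]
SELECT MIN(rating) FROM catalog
1.2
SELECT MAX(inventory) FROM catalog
498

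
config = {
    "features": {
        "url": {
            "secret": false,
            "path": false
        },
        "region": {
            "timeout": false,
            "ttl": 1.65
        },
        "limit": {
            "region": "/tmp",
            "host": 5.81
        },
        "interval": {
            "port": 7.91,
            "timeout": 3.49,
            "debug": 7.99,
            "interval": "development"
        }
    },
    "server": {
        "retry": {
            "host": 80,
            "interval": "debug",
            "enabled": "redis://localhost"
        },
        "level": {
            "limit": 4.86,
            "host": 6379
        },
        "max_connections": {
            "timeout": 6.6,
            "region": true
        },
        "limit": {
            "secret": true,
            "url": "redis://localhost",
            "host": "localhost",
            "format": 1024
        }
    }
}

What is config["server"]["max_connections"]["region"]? True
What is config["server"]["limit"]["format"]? 1024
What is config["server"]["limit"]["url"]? "redis://localhost"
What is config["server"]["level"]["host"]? 6379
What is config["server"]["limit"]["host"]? "localhost"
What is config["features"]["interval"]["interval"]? "development"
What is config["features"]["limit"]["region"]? "/tmp"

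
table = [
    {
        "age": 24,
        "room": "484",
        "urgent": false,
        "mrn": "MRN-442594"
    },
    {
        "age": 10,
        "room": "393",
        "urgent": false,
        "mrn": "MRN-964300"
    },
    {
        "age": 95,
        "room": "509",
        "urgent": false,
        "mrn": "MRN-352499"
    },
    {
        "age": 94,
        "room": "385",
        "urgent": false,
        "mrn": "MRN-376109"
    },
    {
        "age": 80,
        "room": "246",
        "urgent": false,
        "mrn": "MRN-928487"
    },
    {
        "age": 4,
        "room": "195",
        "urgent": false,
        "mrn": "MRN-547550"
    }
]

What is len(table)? 6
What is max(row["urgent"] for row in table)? False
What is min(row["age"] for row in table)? 4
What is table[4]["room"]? "246"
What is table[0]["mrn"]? "MRN-442594"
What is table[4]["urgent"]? False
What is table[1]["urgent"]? False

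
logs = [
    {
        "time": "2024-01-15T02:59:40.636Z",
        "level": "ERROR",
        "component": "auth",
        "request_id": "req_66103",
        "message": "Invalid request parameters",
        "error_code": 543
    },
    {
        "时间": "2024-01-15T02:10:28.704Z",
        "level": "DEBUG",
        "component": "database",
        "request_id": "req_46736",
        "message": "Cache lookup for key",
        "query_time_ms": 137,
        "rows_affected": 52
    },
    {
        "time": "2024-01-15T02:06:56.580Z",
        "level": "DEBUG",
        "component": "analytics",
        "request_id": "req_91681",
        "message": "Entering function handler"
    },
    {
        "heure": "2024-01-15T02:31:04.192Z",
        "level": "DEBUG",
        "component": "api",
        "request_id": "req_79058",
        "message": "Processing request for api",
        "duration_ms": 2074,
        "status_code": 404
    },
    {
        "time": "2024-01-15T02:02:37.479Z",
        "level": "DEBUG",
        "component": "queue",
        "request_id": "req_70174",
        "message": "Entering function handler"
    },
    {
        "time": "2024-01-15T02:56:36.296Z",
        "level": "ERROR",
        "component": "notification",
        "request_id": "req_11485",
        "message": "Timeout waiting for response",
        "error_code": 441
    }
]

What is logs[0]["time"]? "2024-01-15T02:59:40.636Z"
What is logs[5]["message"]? "Timeout waiting for response"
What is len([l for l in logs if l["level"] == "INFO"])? 0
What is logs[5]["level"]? "ERROR"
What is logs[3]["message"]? "Processing request for api"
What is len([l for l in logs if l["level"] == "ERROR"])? 2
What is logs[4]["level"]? "DEBUG"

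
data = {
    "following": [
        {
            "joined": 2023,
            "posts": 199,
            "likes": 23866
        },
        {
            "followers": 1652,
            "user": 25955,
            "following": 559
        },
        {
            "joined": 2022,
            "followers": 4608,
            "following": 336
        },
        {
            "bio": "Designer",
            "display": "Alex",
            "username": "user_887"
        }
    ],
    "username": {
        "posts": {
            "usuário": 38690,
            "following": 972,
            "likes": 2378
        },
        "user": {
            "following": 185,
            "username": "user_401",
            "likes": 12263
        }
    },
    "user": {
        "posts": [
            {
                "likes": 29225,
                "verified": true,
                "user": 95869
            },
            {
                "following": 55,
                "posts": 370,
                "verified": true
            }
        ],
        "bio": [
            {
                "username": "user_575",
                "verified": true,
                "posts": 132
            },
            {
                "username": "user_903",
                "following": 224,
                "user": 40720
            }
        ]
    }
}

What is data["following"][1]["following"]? 559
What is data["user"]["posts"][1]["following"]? 55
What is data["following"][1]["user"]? 25955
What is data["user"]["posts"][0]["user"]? 95869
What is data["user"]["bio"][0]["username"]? "user_575"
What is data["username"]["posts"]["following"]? 972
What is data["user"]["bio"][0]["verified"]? True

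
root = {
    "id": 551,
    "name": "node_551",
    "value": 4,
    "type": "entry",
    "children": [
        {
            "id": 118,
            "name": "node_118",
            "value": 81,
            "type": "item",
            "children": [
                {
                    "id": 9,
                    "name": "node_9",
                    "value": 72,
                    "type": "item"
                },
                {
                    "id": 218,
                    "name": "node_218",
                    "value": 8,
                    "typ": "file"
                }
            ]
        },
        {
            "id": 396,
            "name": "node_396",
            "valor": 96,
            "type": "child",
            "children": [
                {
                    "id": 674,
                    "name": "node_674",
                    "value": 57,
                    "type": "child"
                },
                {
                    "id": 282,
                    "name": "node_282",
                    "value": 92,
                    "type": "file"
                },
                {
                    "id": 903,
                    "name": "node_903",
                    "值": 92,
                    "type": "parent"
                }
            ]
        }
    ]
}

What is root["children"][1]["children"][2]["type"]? "parent"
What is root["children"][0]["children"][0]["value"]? 72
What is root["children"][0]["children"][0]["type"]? "item"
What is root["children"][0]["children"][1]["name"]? "node_218"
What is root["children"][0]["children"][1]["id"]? 218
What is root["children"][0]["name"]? "node_118"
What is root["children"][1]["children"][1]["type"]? "file"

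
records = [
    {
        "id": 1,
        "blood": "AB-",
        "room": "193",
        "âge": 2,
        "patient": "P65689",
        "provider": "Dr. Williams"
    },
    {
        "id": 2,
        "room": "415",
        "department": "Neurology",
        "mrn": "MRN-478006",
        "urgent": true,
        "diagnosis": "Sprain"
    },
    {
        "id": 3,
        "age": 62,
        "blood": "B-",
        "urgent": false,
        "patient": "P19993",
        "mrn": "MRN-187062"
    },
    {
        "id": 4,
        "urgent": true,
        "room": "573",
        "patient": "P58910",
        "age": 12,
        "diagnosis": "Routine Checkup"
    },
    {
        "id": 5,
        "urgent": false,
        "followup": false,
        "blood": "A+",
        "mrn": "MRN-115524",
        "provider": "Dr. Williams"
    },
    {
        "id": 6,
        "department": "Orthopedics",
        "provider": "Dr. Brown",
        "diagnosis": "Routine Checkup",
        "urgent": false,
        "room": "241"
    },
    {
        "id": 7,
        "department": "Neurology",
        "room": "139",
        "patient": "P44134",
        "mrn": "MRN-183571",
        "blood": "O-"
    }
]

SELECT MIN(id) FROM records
1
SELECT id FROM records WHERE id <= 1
[1]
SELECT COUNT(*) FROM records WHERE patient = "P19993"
1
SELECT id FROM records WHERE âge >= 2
[1]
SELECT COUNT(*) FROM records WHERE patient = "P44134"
1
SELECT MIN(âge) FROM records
2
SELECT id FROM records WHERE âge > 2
[]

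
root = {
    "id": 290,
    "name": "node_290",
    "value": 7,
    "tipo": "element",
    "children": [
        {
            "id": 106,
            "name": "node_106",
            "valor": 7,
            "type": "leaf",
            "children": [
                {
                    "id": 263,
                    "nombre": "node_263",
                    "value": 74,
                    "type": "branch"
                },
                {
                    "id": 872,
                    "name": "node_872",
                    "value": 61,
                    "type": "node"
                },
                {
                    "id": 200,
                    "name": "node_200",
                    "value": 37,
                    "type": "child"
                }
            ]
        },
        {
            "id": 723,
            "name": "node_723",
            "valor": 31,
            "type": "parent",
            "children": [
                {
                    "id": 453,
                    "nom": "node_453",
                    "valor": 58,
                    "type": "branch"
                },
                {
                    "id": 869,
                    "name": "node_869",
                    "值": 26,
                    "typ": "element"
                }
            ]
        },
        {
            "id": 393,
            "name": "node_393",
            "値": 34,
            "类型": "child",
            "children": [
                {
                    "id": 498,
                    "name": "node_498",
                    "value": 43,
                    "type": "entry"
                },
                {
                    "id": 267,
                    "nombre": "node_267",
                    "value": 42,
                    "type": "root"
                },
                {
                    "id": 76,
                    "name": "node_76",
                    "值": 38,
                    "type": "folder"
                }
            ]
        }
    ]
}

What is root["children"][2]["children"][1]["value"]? 42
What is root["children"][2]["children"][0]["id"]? 498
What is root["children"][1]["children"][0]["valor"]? 58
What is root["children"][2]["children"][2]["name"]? "node_76"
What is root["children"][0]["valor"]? 7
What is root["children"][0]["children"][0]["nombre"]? "node_263"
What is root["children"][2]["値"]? 34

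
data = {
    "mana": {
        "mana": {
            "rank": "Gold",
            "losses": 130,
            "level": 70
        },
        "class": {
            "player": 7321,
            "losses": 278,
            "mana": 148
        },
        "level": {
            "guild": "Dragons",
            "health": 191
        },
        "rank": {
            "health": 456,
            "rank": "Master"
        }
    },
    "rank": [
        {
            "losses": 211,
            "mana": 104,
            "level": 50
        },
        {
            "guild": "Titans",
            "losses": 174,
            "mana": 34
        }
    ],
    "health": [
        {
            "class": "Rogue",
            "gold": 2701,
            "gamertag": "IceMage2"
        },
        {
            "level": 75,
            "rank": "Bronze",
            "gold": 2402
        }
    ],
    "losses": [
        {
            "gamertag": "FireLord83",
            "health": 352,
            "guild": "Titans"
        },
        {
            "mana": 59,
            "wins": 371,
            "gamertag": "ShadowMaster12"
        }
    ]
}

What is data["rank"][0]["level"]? 50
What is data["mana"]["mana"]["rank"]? "Gold"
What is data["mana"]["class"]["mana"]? 148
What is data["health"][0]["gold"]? 2701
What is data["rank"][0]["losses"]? 211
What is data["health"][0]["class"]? "Rogue"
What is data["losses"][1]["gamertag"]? "ShadowMaster12"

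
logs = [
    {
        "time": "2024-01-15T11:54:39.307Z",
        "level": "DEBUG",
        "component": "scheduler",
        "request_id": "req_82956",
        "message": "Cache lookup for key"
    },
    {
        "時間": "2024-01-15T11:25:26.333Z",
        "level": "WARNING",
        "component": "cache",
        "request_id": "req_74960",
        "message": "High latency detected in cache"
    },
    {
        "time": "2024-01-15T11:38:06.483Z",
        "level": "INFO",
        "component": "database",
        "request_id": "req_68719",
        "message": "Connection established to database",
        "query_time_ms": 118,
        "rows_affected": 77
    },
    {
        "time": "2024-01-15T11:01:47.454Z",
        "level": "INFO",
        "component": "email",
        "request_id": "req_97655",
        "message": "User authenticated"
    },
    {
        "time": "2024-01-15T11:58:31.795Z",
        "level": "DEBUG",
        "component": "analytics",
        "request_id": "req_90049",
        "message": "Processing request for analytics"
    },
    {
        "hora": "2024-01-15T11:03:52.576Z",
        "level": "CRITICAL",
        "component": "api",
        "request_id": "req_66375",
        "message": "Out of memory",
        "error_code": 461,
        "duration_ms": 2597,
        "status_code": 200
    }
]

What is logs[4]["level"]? "DEBUG"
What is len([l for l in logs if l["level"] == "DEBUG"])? 2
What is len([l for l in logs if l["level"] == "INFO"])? 2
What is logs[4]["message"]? "Processing request for analytics"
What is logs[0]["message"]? "Cache lookup for key"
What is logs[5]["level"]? "CRITICAL"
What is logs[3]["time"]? "2024-01-15T11:01:47.454Z"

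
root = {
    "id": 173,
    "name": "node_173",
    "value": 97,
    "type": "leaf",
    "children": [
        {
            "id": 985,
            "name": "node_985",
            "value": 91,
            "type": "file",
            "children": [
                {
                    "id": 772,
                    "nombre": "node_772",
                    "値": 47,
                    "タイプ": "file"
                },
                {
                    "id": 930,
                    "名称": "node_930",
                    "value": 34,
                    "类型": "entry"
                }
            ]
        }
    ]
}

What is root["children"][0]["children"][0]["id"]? 772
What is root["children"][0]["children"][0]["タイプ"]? "file"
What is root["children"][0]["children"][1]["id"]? 930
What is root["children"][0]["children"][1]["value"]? 34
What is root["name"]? "node_173"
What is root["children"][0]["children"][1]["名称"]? "node_930"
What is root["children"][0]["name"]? "node_985"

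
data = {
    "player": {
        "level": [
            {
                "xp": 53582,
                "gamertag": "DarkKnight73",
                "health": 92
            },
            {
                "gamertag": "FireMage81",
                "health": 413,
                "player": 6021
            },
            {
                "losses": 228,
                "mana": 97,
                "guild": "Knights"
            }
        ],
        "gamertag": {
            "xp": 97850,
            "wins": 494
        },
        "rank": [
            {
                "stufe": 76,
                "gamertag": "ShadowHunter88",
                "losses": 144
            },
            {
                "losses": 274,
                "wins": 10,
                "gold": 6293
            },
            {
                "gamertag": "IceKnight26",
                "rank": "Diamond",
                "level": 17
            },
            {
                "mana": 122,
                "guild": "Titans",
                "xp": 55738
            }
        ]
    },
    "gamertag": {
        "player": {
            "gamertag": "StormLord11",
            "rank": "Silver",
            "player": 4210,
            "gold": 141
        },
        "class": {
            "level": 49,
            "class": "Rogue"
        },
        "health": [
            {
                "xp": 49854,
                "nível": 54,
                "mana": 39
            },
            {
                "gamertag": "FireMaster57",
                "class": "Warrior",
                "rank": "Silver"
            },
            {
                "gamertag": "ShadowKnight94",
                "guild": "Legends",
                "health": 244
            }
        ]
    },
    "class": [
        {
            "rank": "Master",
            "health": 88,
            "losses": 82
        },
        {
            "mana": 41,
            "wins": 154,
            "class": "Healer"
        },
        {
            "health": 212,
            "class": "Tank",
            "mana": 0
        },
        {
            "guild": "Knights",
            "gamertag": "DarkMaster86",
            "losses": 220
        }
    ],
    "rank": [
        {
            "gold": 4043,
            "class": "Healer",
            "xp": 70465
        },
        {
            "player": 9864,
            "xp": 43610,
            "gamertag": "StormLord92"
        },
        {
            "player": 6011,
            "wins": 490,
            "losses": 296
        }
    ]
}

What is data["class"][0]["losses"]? 82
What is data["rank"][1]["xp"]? 43610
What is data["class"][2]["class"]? "Tank"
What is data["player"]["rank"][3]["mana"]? 122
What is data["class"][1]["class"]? "Healer"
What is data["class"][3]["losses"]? 220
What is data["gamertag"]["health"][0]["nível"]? 54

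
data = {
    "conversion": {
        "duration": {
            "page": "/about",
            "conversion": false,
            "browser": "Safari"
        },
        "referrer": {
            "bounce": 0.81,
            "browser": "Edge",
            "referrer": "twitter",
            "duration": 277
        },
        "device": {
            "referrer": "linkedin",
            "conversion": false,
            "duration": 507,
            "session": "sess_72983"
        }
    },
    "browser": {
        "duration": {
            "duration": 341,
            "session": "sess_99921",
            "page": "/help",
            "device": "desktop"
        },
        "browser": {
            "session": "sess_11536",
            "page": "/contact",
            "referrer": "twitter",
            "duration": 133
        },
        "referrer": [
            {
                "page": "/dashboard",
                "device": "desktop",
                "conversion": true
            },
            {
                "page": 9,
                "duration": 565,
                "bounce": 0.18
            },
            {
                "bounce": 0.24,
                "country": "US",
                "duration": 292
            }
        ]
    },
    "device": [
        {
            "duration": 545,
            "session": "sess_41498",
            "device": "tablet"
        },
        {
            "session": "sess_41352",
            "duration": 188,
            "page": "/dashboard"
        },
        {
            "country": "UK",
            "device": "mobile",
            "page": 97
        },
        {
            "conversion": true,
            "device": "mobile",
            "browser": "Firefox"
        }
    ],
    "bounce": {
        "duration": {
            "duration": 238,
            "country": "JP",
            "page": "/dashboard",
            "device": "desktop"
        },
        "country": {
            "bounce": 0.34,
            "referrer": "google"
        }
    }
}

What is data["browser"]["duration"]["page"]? "/help"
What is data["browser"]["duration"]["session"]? "sess_99921"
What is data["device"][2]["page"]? 97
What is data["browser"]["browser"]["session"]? "sess_11536"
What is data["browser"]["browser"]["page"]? "/contact"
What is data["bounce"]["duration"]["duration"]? 238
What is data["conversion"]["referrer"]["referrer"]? "twitter"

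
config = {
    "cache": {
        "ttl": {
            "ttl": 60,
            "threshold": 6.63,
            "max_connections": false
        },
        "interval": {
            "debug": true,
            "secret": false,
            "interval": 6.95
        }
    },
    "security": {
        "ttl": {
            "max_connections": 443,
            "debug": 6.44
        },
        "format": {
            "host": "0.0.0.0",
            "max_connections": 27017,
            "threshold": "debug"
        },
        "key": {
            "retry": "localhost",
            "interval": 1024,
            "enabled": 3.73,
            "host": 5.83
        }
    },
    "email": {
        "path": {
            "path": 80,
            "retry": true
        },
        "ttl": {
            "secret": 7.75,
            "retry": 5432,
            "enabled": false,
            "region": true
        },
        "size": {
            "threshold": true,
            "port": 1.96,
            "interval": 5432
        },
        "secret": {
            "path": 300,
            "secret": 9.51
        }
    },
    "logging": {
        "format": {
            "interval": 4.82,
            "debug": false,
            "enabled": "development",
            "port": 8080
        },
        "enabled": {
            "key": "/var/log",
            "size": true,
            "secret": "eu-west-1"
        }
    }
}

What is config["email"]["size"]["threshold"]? True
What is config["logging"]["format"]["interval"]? 4.82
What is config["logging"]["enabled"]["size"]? True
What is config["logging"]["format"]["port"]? 8080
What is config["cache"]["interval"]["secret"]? False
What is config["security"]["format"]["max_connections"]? 27017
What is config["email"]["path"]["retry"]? True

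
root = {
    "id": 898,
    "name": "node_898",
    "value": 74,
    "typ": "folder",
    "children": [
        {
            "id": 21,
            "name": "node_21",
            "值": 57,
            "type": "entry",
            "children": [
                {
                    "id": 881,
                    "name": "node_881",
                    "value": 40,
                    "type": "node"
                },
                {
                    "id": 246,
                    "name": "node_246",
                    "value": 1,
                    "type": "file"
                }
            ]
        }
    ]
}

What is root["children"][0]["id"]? 21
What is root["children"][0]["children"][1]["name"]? "node_246"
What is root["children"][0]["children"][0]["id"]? 881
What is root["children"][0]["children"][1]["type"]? "file"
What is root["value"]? 74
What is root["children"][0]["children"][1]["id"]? 246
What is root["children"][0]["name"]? "node_21"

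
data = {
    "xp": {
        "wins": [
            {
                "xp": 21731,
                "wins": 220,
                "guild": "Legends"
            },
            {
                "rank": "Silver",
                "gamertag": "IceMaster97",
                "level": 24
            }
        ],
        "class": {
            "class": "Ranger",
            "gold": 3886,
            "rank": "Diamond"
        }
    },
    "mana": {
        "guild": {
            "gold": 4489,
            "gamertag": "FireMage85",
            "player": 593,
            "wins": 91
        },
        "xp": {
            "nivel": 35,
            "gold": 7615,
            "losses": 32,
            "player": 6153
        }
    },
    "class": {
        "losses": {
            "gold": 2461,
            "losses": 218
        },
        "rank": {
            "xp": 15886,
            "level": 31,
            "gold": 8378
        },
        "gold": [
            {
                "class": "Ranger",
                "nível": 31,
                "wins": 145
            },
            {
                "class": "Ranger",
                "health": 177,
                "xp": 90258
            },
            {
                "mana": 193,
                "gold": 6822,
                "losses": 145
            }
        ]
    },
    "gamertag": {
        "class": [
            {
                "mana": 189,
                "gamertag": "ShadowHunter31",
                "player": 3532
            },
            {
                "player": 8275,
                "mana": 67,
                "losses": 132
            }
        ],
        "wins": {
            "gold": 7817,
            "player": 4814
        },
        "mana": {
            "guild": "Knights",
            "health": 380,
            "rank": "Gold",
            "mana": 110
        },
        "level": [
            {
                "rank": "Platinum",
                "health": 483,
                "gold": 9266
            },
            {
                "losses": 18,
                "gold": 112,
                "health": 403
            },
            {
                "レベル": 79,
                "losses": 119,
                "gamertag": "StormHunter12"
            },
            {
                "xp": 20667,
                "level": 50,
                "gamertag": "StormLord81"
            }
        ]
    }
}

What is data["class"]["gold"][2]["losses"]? 145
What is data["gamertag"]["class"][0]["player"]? 3532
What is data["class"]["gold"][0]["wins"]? 145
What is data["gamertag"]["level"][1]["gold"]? 112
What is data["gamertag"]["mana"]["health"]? 380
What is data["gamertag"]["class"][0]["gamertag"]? "ShadowHunter31"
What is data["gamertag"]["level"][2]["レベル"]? 79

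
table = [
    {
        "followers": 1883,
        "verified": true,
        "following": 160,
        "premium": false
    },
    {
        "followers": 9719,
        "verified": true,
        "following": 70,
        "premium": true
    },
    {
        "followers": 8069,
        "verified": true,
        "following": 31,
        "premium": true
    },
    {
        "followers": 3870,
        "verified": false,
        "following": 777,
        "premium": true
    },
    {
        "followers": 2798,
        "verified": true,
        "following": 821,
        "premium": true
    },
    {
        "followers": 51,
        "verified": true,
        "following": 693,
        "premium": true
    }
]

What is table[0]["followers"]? 1883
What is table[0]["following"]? 160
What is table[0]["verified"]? True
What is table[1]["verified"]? True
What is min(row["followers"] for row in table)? 51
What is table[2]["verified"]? True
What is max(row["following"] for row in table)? 821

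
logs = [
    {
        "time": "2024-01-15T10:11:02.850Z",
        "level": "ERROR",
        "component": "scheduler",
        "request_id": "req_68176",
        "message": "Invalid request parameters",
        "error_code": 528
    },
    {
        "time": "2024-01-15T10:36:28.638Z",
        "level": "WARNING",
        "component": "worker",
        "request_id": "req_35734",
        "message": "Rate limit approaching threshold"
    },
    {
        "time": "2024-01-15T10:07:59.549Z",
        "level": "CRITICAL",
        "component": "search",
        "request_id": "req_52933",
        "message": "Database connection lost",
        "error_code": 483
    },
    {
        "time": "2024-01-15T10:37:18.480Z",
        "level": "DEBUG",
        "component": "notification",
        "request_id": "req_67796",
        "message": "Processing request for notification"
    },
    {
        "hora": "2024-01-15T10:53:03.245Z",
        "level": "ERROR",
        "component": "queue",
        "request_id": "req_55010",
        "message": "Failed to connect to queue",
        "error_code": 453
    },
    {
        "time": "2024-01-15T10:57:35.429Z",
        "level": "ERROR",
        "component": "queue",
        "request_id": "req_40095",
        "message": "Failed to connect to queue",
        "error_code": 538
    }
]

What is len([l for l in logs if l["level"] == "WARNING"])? 1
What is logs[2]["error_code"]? 483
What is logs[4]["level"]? "ERROR"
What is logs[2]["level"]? "CRITICAL"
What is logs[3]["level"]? "DEBUG"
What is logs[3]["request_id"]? "req_67796"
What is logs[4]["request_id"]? "req_55010"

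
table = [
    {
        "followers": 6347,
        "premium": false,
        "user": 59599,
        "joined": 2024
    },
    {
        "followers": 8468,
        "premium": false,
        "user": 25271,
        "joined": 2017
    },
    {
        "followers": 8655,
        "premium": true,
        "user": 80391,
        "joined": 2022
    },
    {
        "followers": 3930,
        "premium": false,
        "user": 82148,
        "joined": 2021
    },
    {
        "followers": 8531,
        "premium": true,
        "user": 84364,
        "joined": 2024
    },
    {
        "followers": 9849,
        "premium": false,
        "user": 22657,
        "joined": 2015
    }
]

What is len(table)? 6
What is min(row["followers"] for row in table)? 3930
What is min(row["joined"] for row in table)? 2015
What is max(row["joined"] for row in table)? 2024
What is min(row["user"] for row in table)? 22657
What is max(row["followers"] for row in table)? 9849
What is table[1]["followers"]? 8468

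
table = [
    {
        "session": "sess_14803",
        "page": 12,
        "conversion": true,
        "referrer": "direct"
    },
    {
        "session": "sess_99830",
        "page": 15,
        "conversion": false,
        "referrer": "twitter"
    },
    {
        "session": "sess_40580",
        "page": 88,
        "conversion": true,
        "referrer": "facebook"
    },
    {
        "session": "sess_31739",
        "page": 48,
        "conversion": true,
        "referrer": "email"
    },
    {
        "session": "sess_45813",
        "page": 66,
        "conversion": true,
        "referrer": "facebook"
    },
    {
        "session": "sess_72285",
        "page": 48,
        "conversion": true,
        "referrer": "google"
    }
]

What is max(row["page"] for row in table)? 88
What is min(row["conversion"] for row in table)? False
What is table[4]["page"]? 66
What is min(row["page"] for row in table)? 12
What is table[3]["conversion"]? True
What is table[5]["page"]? 48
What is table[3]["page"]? 48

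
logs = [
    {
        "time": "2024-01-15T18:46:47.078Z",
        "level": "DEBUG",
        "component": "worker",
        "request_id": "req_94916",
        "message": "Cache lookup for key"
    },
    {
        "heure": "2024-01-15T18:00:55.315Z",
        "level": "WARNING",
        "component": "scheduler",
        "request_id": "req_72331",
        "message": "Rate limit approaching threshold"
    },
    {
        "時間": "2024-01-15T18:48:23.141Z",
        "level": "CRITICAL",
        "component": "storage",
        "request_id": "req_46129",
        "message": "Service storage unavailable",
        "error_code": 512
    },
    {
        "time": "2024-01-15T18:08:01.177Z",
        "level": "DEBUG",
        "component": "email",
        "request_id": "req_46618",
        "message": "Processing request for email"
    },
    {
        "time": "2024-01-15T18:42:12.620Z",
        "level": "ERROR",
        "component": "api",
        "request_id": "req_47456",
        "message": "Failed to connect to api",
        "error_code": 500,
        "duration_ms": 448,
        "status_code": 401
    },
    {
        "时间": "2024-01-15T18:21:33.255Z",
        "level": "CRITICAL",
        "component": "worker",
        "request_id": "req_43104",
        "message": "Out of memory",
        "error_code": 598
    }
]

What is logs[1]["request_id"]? "req_72331"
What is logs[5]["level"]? "CRITICAL"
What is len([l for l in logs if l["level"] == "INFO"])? 0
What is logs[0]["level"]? "DEBUG"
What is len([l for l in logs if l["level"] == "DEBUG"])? 2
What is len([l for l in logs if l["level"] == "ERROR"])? 1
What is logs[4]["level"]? "ERROR"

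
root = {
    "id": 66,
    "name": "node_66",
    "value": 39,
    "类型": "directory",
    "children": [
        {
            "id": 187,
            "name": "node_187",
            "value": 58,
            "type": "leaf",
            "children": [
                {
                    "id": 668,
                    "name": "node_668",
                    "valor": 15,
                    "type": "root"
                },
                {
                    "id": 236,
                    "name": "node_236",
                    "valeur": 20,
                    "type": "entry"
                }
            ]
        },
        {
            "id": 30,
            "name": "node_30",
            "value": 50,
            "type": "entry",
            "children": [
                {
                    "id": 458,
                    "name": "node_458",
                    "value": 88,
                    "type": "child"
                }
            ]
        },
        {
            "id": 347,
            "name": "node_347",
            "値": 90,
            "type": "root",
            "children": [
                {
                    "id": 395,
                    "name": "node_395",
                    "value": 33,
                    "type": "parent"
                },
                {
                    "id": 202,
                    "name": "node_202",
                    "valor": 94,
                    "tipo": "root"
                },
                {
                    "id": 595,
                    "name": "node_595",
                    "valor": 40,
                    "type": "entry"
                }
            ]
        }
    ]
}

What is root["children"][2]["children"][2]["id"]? 595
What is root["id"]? 66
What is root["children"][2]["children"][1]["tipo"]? "root"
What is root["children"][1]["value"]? 50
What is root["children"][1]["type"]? "entry"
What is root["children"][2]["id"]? 347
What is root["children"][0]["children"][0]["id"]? 668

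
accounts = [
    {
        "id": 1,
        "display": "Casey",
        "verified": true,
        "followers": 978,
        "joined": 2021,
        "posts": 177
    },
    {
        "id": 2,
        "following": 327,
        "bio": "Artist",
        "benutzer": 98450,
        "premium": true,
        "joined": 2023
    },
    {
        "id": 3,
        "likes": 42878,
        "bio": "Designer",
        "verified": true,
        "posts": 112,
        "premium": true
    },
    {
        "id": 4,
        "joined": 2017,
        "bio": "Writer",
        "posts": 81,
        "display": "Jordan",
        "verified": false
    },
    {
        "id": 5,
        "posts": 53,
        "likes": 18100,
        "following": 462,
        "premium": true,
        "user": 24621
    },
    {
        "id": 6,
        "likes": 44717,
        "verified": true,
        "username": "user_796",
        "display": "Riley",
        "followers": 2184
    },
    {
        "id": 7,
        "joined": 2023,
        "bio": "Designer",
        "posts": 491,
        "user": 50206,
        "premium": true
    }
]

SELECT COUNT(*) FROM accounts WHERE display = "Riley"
1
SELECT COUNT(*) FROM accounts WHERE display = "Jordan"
1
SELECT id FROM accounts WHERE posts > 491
[]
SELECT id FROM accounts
[1, 2, 3, 4, 5, 6, 7]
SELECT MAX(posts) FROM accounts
491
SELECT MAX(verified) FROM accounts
True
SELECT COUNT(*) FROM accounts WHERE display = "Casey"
1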